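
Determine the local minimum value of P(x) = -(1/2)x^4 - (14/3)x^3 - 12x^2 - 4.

-53/2

P'(x) = -2x^3 - 14x^2 - 24x = 0 at x = -4, -3, 0.
Since P''(x) = -6x^2 - 28x - 24, we get P''(-4) = -8 < 0 ⇒ local maximum; P''(-3) = 6 > 0 ⇒ local minimum; P''(0) = -24 < 0 ⇒ local maximum.
Thus P has its local minimum at x = -3, with value -53/2.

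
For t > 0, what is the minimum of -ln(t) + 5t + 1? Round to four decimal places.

g'(t) = -1/t + 5 = 0 gives t = 1/5.
g''(t) = 1/t², which is positive for t > 0, so this is a local minimum.
g(1/5) = -1·ln(1/5) + 1 + 1 ≈ 3.6094.

3.6094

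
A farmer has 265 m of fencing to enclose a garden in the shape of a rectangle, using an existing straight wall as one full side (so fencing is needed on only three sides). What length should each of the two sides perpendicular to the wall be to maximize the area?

Let the sides perpendicular to the wall have length x and the parallel side y, so 2x + y = 265 and the area is A = xy = x(265 − 2x).
A'(x) = 265 − 4x = 0 gives x = 265/4, and A''(x) = −4 < 0 confirms a maximum.
Then y = 265 − 2·265/4 = 265/2 and A = 70225/8.

265/4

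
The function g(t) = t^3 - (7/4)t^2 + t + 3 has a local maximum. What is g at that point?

51/16

g'(t) = 3t^2 - (7/2)t + 1. Setting g'(t) = 0 gives t ∈ {1/2, 2/3}.
g''(t) = 6t - 7/2. g''(1/2) = -1/2 < 0 ⇒ local maximum; g''(2/3) = 1/2 > 0 ⇒ local minimum.
Thus g has its local maximum at t = 1/2, with value 51/16.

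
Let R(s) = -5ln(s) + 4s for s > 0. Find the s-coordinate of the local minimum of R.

R'(s) = -5/s + 4 = 0 gives s = 5/4.
R''(s) = 5/s², which is positive for s > 0, so this is a local minimum.
R(5/4) = -5·ln(5/4) + 5 ≈ 3.8843.

5/4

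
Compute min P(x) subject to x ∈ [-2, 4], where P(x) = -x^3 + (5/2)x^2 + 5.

-19

P'(x) = -3x^2 + 5x, which vanishes at x = 0 and x = 5/3.
Evaluating at the critical points and endpoints: P(-2) = 23,  P(0) = 5,  P(5/3) = 395/54,  P(4) = -19.
The minimum over the interval is -19, attained at x = 4.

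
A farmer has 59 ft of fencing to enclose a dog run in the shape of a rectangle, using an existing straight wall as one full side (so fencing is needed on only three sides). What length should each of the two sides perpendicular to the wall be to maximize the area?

59/4

Let the sides perpendicular to the wall have length x and the parallel side y, so 2x + y = 59 and the area is A = xy = x(59 − 2x).
A'(x) = 59 − 4x = 0 gives x = 59/4, and A''(x) = −4 < 0 confirms a maximum.
Then y = 59 − 2·59/4 = 59/2 and A = 3481/8.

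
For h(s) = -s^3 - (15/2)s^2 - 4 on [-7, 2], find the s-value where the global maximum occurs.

0

The derivative is -3s^2 - 15s, which vanishes at s = -5 and s = 0.
Evaluating at the critical points and endpoints: h(-7) = -57/2; h(-5) = -133/2; h(0) = -4; h(2) = -42.
The maximum over the interval is -4, attained at s = 0.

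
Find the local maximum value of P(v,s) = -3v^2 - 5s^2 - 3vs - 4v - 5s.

∂P/∂v = -6v - 3s - 4 = 0 and ∂P/∂s = -3v - 10s - 5 = 0, so (v, s) = (-25/51, -6/17).
The Hessian has P_{vv} = -6, P_{ss} = -10, P_{vs} = -3, giving D = 51 > 0 with P_{vv} < 0, so the point is a local maximum.
P(-25/51, -6/17) = 95/51.

95/51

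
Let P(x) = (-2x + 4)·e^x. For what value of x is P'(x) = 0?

1

By the product rule, P'(x) = (-2x + 2)·e^x. Since e^x > 0, the only critical point is x = 1.
P''(1) has the same sign as -2 < 0, so this is a local maximum.
P(1) = (2)·e^(1) ≈ 5.4366.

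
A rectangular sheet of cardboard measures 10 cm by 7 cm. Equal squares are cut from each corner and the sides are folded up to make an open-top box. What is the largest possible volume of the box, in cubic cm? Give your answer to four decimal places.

With cut size x, the volume is V(x) = x(10 − 2x)(7 − 2x) for 0 < x < 3.5.
V'(x) = 12x^2 − 68x + 70. Setting V'(x) = 0 gives x ≈ 1.3520 (the root in (0, 3.5)).
V''(x) = 24x − 68 is negative there, so this is the maximum; V ≈ 42.3766.

42.3766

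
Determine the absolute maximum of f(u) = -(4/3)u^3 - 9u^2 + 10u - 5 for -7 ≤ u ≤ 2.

-29/12

Differentiating, f'(u) = -4u^2 - 18u + 10; which vanishes at u = -5 and u = 1/2.
Evaluating at the critical points and endpoints: f(-7) = -176/3, f(-5) = -340/3, f(1/2) = -29/12, f(2) = -95/3.
The maximum over the interval is -29/12, attained at u = 1/2.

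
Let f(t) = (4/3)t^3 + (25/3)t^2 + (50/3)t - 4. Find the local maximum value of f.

-173/12

f'(t) = 4t^2 + (50/3)t + 50/3. Setting f'(t) = 0 gives t ∈ {-5/2, -5/3}.
Second-derivative test with f''(t) = 8t + 50/3: f''(-5/2) = -10/3 < 0 ⇒ local maximum; f''(-5/3) = 10/3 > 0 ⇒ local minimum.
So the local maximum value is f(-5/2) = -173/12.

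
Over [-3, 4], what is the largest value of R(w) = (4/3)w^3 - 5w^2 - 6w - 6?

-53/12

Differentiating, R'(w) = 4w^2 - 10w - 6; which vanishes at w = -1/2 and w = 3.
Compare values at every candidate in [-3, 4]: R(-3) = -69; R(-1/2) = -53/12; R(3) = -33; R(4) = -74/3.
So the maximum is R(-1/2) = -53/12.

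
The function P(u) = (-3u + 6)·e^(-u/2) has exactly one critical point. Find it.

4

P'(u) = (-3)·e^(-u/2) + (-3u + 6)·(-1/2)·e^(-u/2) = ((3/2)u - 6)·e^(-u/2). Since e^(-u/2) > 0, the only critical point is u = 4.
P''(4) has the same sign as 3/2 > 0, so this is a local minimum.
P(4) = (-6)·e^(-2) ≈ -0.8120.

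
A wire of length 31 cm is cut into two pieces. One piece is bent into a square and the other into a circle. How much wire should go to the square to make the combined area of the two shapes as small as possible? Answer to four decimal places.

17.3631

Let x be the length used for the square. Square side x/4; circle radius (31−x)/(2π).
A(x) = (x/4)² + π·((31−x)/(2π))² = x²/16 + (31−x)²/(4π) for 0 ≤ x ≤ 31. A'(x) = x/8 − (31−x)/(2π) = 0 gives x = 4·31/(π+4) ≈ 17.3631.
A'' = 1/8 + 1/(2π) > 0, so this gives the minimum combined area; x ≈ 17.3631 cm to the square.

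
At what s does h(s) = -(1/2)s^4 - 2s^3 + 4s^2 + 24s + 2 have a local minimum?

Critical points: h'(s) = -2s^3 - 6s^2 + 8s + 24 vanishes at s = -3, -2, 2.
Second-derivative test with h''(s) = -6s^2 - 12s + 8: h''(-3) = -10 < 0 ⇒ local maximum; h''(-2) = 8 > 0 ⇒ local minimum; h''(2) = -40 < 0 ⇒ local maximum.
The local minimum is h(-2) = -22.

-2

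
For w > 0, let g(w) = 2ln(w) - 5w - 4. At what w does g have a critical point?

2/5

g'(w) = 2/w − 5 = 0 gives w = 2/5.
g''(w) = -2/w², which is negative for w > 0, so this is a local maximum.
g(2/5) = 2·ln(2/5) - 2 - 4 ≈ -7.8326.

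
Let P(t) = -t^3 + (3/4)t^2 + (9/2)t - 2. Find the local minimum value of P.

P'(t) = -3t^2 + (3/2)t + 9/2 = 0 at t = -1, 3/2.
Since P''(t) = -6t + 3/2, we get P''(-1) = 15/2 > 0 ⇒ local minimum; P''(3/2) = -15/2 < 0 ⇒ local maximum.
The local minimum is P(-1) = -19/4.

-19/4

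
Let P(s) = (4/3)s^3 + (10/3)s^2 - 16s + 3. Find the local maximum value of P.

P'(s) = 4s^2 + (20/3)s - 16. Setting P'(s) = 0 gives s ∈ {-3, 4/3}.
Since P''(s) = 8s + 20/3, we get P''(-3) = -52/3 < 0 ⇒ local maximum; P''(4/3) = 52/3 > 0 ⇒ local minimum.
So the local maximum value is P(-3) = 45.

45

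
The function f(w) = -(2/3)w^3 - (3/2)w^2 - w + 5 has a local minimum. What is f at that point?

31/6

f'(w) = -2w^2 - 3w - 1 = 0 at w = -1, -1/2.
Second-derivative test with f''(w) = -4w - 3: f''(-1) = 1 > 0 ⇒ local minimum; f''(-1/2) = -1 < 0 ⇒ local maximum.
The local minimum is f(-1) = 31/6.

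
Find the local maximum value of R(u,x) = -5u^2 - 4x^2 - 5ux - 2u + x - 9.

-464/55

∂R/∂u = -10u - 5x - 2 = 0 and ∂R/∂x = -5u - 8x + 1 = 0, so (u, x) = (-21/55, 4/11).
The Hessian has R_{uu} = -10, R_{xx} = -8, R_{ux} = -5, giving D = 55 > 0 with R_{uu} < 0, so the point is a local maximum.
R(-21/55, 4/11) = -464/55.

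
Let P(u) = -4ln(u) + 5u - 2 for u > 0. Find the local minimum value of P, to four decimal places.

2.8926

P'(u) = -4/u + 5 = 0 gives u = 4/5.
P''(u) = 4/u², which is positive for u > 0, so this is a local minimum.
P(4/5) = -4·ln(4/5) + 4 - 2 ≈ 2.8926.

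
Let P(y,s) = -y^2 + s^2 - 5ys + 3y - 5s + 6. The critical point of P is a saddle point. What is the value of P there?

∂P/∂y = -2y - 5s + 3 = 0 and ∂P/∂s = -5y + 2s - 5 = 0, so (y, s) = (-19/29, 25/29).
The Hessian has P_{yy} = -2, P_{ss} = 2, P_{ys} = -5, giving D = -29 < 0, so the point is a saddle point.
P(-19/29, 25/29) = 83/29.

83/29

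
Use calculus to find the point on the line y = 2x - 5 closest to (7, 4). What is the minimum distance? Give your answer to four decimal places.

Minimize D(x)^2 = (x - 7)^2 + (2x - 9)^2.
d/dx[D^2] = 2(x - 7) + 2·2·(2x - 9) = 0 ⇒ x = 5.
Then y = 5 and the distance is √(5) ≈ 2.2361.

2.2361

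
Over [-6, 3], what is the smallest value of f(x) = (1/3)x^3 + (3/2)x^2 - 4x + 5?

17/6

f'(x) = x^2 + 3x - 4, which vanishes at x = -4 and x = 1.
Candidates: f(-6) = 11; f(-4) = 71/3; f(1) = 17/6; f(3) = 31/2.
Hence the absolute minimum is 17/6 at x = 1.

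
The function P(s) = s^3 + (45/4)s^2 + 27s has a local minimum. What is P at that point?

-297/16

P'(s) = 3s^2 + (45/2)s + 27. Setting P'(s) = 0 gives s ∈ {-6, -3/2}.
P''(s) = 6s + 45/2. P''(-6) = -27/2 < 0 ⇒ local maximum; P''(-3/2) = 27/2 > 0 ⇒ local minimum.
The local minimum is P(-3/2) = -297/16.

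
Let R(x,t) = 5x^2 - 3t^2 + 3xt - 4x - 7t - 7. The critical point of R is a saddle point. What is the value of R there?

-370/69

∂R/∂x = 10x + 3t - 4 = 0 and ∂R/∂t = 3x - 6t - 7 = 0, so (x, t) = (15/23, -58/69).
The Hessian has R_{xx} = 10, R_{tt} = -6, R_{xt} = 3, giving D = -69 < 0, so the point is a saddle point.
R(15/23, -58/69) = -370/69.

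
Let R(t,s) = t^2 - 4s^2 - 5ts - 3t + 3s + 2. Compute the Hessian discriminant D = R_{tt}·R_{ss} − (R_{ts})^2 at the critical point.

∂R/∂t = 2t - 5s - 3 = 0 and ∂R/∂s = -5t - 8s + 3 = 0, so (t, s) = (39/41, -9/41).
The Hessian has R_{tt} = 2, R_{ss} = -8, R_{ts} = -5, giving D = -41 < 0, so the point is a saddle point.
D = (2)·(-8) − (-5)^2 = -41.

-41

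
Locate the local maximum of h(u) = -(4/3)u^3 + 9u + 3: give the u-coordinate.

h'(u) = -4u^2 + 9 = 0 at u = -3/2, 3/2.
Since h''(u) = -8u, we get h''(-3/2) = 12 > 0 ⇒ local minimum; h''(3/2) = -12 < 0 ⇒ local maximum.
Thus h has its local maximum at u = 3/2, with value 12.

3/2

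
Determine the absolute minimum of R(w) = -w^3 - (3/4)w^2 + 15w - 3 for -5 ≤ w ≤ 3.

-473/16

Differentiating, R'(w) = -3w^2 - (3/2)w + 15; which vanishes at w = -5/2 and w = 2.
Candidates: R(-5) = 113/4,  R(-5/2) = -473/16,  R(2) = 16,  R(3) = 33/4.
Hence the absolute minimum is -473/16 at w = -5/2.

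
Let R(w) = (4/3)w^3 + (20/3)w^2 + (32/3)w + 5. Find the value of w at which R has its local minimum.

-4/3

Critical points: R'(w) = 4w^2 + (40/3)w + 32/3 vanishes at w = -2, -4/3.
Second-derivative test with R''(w) = 8w + 40/3: R''(-2) = -8/3 < 0 ⇒ local maximum; R''(-4/3) = 8/3 > 0 ⇒ local minimum.
Thus R has its local minimum at w = -4/3, with value -43/81.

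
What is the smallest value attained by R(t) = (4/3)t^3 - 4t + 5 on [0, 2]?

The derivative is 4t^2 - 4, whose only zero in [0, 2] is t = 1.
Candidates: R(0) = 5,  R(1) = 7/3,  R(2) = 23/3.
The minimum over the interval is 7/3, attained at t = 1.

7/3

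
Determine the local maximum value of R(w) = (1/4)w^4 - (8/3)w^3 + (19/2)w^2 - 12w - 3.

-21/4

Critical points: R'(w) = w^3 - 8w^2 + 19w - 12 vanishes at w = 1, 3, 4.
R''(w) = 3w^2 - 16w + 19. R''(1) = 6 > 0 ⇒ local minimum; R''(3) = -2 < 0 ⇒ local maximum; R''(4) = 3 > 0 ⇒ local minimum.
Thus R has its local maximum at w = 3, with value -21/4.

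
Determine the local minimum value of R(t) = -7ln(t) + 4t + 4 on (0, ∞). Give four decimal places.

R'(t) = -7/t + 4 = 0 gives t = 7/4.
R''(t) = 7/t², which is positive for t > 0, so this is a local minimum.
R(7/4) = -7·ln(7/4) + 7 + 4 ≈ 7.0827.

7.0827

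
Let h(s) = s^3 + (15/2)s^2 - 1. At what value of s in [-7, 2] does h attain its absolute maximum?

The derivative is 3s^2 + 15s, which vanishes at s = -5 and s = 0.
Compare values at every candidate in [-7, 2]: h(-7) = 47/2, h(-5) = 123/2, h(0) = -1, h(2) = 37.
Hence the absolute maximum is 123/2 at s = -5.

-5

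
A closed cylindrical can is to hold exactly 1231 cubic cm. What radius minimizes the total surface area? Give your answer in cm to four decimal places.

With radius r and height h, πr²h = 1231 so h = 1231/(πr²), and S(r) = 2πr² + 2πrh = 2πr² + 2·1231/r.
S'(r) = 4πr − 2·1231/r² = 0 ⇒ r³ = 1231/(2π), so r ≈ 5.8080 and h = 2r ≈ 11.6160.
S''(r) = 4π + 4·1231/r³ > 0, so this is the minimum; S ≈ 635.8479.

5.8080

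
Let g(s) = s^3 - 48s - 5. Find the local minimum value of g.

-133

g'(s) = 3s^2 - 48. Setting g'(s) = 0 gives s ∈ {-4, 4}.
Since g''(s) = 6s, we get g''(-4) = -24 < 0 ⇒ local maximum; g''(4) = 24 > 0 ⇒ local minimum.
So the local minimum value is g(4) = -133.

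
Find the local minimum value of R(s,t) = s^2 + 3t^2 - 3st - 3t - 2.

-5

∂R/∂s = 2s - 3t = 0 and ∂R/∂t = -3s + 6t - 3 = 0, so (s, t) = (3, 2).
The Hessian has R_{ss} = 2, R_{tt} = 6, R_{st} = -3, giving D = 3 > 0 with R_{ss} > 0, so the point is a local minimum.
R(3, 2) = -5.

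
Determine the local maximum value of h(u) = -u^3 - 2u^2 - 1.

-1

h'(u) = -3u^2 - 4u. Setting h'(u) = 0 gives u ∈ {-4/3, 0}.
h''(u) = -6u - 4. h''(-4/3) = 4 > 0 ⇒ local minimum; h''(0) = -4 < 0 ⇒ local maximum.
Thus h has its local maximum at u = 0, with value -1.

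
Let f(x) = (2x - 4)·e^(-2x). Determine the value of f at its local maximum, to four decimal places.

0.0067

By the product rule, f'(x) = (-4x + 10)·e^(-2x). Since e^(-2x) > 0, the only critical point is x = 5/2.
f''(5/2) has the same sign as -4 < 0, so this is a local maximum.
f(5/2) = (1)·e^(-5) ≈ 0.0067.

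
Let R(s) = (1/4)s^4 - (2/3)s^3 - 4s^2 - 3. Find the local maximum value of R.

Critical points: R'(s) = s^3 - 2s^2 - 8s vanishes at s = -2, 0, 4.
Second-derivative test with R''(s) = 3s^2 - 4s - 8: R''(-2) = 12 > 0 ⇒ local minimum; R''(0) = -8 < 0 ⇒ local maximum; R''(4) = 24 > 0 ⇒ local minimum.
The local maximum is R(0) = -3.

-3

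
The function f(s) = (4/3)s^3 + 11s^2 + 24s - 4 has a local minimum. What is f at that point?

-79/4

f'(s) = 4s^2 + 22s + 24. Setting f'(s) = 0 gives s ∈ {-4, -3/2}.
f''(s) = 8s + 22. f''(-4) = -10 < 0 ⇒ local maximum; f''(-3/2) = 10 > 0 ⇒ local minimum.
So the local minimum value is f(-3/2) = -79/4.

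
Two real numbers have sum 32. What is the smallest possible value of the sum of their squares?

With a + b = 32, a^2 + b^2 = a^2 + (32 − a)^2.
The derivative 2a − 2(32 − a) = 4a − 64 vanishes at a = 16; second derivative 4 > 0, a minimum.
The minimum is 2·(16)^2 = 512.

512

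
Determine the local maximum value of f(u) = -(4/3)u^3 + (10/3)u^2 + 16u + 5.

47

f'(u) = -4u^2 + (20/3)u + 16. Setting f'(u) = 0 gives u ∈ {-4/3, 3}.
f''(u) = -8u + 20/3. f''(-4/3) = 52/3 > 0 ⇒ local minimum; f''(3) = -52/3 < 0 ⇒ local maximum.
So the local maximum value is f(3) = 47.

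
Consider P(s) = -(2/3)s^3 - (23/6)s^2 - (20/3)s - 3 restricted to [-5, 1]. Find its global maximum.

Differentiating, P'(s) = -2s^2 - (23/3)s - 20/3; which vanishes at s = -5/2 and s = -4/3.
Candidates: P(-5) = 107/6; P(-5/2) = 1/8; P(-4/3) = 53/81; P(1) = -85/6.
The maximum over the interval is 107/6, attained at s = -5.

107/6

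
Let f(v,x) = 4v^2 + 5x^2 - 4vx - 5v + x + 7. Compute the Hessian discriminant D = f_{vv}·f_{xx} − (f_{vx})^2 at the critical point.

64

∂f/∂v = 8v - 4x - 5 = 0 and ∂f/∂x = -4v + 10x + 1 = 0, so (v, x) = (23/32, 3/16).
The Hessian has f_{vv} = 8, f_{xx} = 10, f_{vx} = -4, giving D = 64 > 0 with f_{vv} > 0, so the point is a local minimum.
D = (8)·(10) − (-4)^2 = 64.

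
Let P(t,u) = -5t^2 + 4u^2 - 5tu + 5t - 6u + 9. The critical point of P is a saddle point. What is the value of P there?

∂P/∂t = -10t - 5u + 5 = 0 and ∂P/∂u = -5t + 8u - 6 = 0, so (t, u) = (2/21, 17/21).
The Hessian has P_{tt} = -10, P_{uu} = 8, P_{tu} = -5, giving D = -105 < 0, so the point is a saddle point.
P(2/21, 17/21) = 143/21.

143/21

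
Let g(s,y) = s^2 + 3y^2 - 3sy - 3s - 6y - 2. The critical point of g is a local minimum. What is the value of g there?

∂g/∂s = 2s - 3y - 3 = 0 and ∂g/∂y = -3s + 6y - 6 = 0, so (s, y) = (12, 7).
The Hessian has g_{ss} = 2, g_{yy} = 6, g_{sy} = -3, giving D = 3 > 0 with g_{ss} > 0, so the point is a local minimum.
g(12, 7) = -41.

-41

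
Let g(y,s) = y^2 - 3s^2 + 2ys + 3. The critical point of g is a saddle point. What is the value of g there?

∂g/∂y = 2y + 2s = 0 and ∂g/∂s = 2y - 6s = 0, so (y, s) = (0, 0).
The Hessian has g_{yy} = 2, g_{ss} = -6, g_{ys} = 2, giving D = -16 < 0, so the point is a saddle point.
g(0, 0) = 3.

3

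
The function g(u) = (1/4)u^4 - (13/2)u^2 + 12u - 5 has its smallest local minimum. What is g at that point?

g'(u) = u^3 - 13u + 12 = 0 at u = -4, 1, 3.
Second-derivative test with g''(u) = 3u^2 - 13: g''(-4) = 35 > 0 ⇒ local minimum; g''(1) = -10 < 0 ⇒ local maximum; g''(3) = 14 > 0 ⇒ local minimum.
Thus g has its smallest local minimum at u = -4, with value -93.

-93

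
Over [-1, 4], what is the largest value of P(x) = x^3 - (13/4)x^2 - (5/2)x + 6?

The derivative is 3x^2 - (13/2)x - 5/2, which vanishes at x = -1/3 and x = 5/2.
Compare values at every candidate in [-1, 4]: P(-1) = 17/4; P(-1/3) = 695/108; P(5/2) = -79/16; P(4) = 8.
Hence the absolute maximum is 8 at x = 4.

8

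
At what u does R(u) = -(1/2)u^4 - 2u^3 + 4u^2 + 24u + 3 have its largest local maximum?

2

R'(u) = -2u^3 - 6u^2 + 8u + 24 = 0 at u = -3, -2, 2.
Second-derivative test with R''(u) = -6u^2 - 12u + 8: R''(-3) = -10 < 0 ⇒ local maximum; R''(-2) = 8 > 0 ⇒ local minimum; R''(2) = -40 < 0 ⇒ local maximum.
Thus R has its largest local maximum at u = 2, with value 43.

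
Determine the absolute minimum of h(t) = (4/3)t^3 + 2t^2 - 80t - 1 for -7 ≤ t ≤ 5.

-611/3

Differentiating, h'(t) = 4t^2 + 4t - 80; which vanishes at t = -5 and t = 4.
Candidates: h(-7) = 599/3, h(-5) = 847/3, h(4) = -611/3, h(5) = -553/3.
The minimum over the interval is -611/3, attained at t = 4.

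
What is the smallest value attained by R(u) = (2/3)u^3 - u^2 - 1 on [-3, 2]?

The derivative is 2u^2 - 2u, which vanishes at u = 0 and u = 1.
Candidates: R(-3) = -28; R(0) = -1; R(1) = -4/3; R(2) = 1/3.
Hence the absolute minimum is -28 at u = -3.

-28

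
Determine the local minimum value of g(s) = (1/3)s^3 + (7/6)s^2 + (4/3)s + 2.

g'(s) = s^2 + (7/3)s + 4/3. Setting g'(s) = 0 gives s ∈ {-4/3, -1}.
Since g''(s) = 2s + 7/3, we get g''(-4/3) = -1/3 < 0 ⇒ local maximum; g''(-1) = 1/3 > 0 ⇒ local minimum.
So the local minimum value is g(-1) = 3/2.

3/2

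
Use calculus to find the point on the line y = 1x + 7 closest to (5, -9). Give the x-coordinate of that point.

-11/2

Minimize D(x)^2 = (x - 5)^2 + (x + 16)^2.
d/dx[D^2] = 2(x - 5) + 2·1·(x + 16) = 0 ⇒ x = -11/2.
Then y = 3/2 and the distance is √(441/2) ≈ 14.8492.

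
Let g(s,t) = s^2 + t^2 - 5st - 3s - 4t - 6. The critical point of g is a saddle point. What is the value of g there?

-41/21

∂g/∂s = 2s - 5t - 3 = 0 and ∂g/∂t = -5s + 2t - 4 = 0, so (s, t) = (-26/21, -23/21).
The Hessian has g_{ss} = 2, g_{tt} = 2, g_{st} = -5, giving D = -21 < 0, so the point is a saddle point.
g(-26/21, -23/21) = -41/21.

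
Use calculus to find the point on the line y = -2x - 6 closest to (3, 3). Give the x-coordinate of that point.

-3

Minimize D(x)^2 = (x - 3)^2 + (-2x - 9)^2.
d/dx[D^2] = 2(x - 3) + 2·(-2)·(-2x - 9) = 0 ⇒ x = -3.
Then y = 0 and the distance is √(45) ≈ 6.7082.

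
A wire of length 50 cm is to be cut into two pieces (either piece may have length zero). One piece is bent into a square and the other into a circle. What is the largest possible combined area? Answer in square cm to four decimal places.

198.9437

Let x be the length used for the square. Square side x/4; circle radius (50−x)/(2π).
A(x) = (x/4)² + π·((50−x)/(2π))² = x²/16 + (50−x)²/(4π) for 0 ≤ x ≤ 50. A'(x) = x/8 − (50−x)/(2π) = 0 gives x = 4·50/(π+4) ≈ 28.0050.
A'' > 0, so the interior critical point is a minimum; the maximum is at an endpoint. A(0) = 198.9437 and A(50) = 156.2500, so the largest area is 198.9437.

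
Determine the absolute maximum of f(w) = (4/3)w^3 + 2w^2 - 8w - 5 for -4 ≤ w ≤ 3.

25

The derivative is 4w^2 + 4w - 8, which vanishes at w = -2 and w = 1.
Candidates: f(-4) = -79/3; f(-2) = 25/3; f(1) = -29/3; f(3) = 25.
So the maximum is f(3) = 25.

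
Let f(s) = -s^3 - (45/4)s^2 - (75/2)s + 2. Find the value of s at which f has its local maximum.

-5/2

f'(s) = -3s^2 - (45/2)s - 75/2 = 0 at s = -5, -5/2.
Second-derivative test with f''(s) = -6s - 45/2: f''(-5) = 15/2 > 0 ⇒ local minimum; f''(-5/2) = -15/2 < 0 ⇒ local maximum.
So the local maximum value is f(-5/2) = 657/16.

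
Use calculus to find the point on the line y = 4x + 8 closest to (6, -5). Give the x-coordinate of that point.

Minimize D(x)^2 = (x - 6)^2 + (4x + 13)^2.
d/dx[D^2] = 2(x - 6) + 2·4·(4x + 13) = 0 ⇒ x = -46/17.
Then y = -48/17 and the distance is √(1369/17) ≈ 8.9738.

-46/17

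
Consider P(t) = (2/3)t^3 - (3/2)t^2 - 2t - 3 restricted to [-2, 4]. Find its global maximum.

P'(t) = 2t^2 - 3t - 2, which vanishes at t = -1/2 and t = 2.
Evaluating at the critical points and endpoints: P(-2) = -31/3, P(-1/2) = -59/24, P(2) = -23/3, P(4) = 23/3.
Hence the absolute maximum is 23/3 at t = 4.

23/3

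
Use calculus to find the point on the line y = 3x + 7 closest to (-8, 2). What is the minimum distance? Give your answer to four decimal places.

Minimize D(x)^2 = (x + 8)^2 + (3x + 5)^2.
d/dx[D^2] = 2(x + 8) + 2·3·(3x + 5) = 0 ⇒ x = -23/10.
Then y = 1/10 and the distance is √(361/10) ≈ 6.0083.

6.0083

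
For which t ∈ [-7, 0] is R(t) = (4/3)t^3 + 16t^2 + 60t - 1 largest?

0

Differentiating, R'(t) = 4t^2 + 32t + 60; which vanishes at t = -5 and t = -3.
Compare values at every candidate in [-7, 0]: R(-7) = -283/3,  R(-5) = -203/3,  R(-3) = -73,  R(0) = -1.
The maximum over the interval is -1, attained at t = 0.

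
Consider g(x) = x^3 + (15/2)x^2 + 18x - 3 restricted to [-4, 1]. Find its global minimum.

-19

Differentiating, g'(x) = 3x^2 + 15x + 18; which vanishes at x = -3 and x = -2.
Evaluating at the critical points and endpoints: g(-4) = -19,  g(-3) = -33/2,  g(-2) = -17,  g(1) = 47/2.
Hence the absolute minimum is -19 at x = -4.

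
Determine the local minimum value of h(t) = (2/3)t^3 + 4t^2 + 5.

h'(t) = 2t^2 + 8t = 0 at t = -4, 0.
Since h''(t) = 4t + 8, we get h''(-4) = -8 < 0 ⇒ local maximum; h''(0) = 8 > 0 ⇒ local minimum.
Thus h has its local minimum at t = 0, with value 5.

5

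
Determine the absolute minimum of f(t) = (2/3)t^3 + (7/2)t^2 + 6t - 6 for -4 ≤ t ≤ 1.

f'(t) = 2t^2 + 7t + 6, which vanishes at t = -2 and t = -3/2.
Compare values at every candidate in [-4, 1]: f(-4) = -50/3; f(-2) = -28/3; f(-3/2) = -75/8; f(1) = 25/6.
The minimum over the interval is -50/3, attained at t = -4.

-50/3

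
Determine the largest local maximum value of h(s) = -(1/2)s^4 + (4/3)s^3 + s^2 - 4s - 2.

7/6

h'(s) = -2s^3 + 4s^2 + 2s - 4 = 0 at s = -1, 1, 2.
Second-derivative test with h''(s) = -6s^2 + 8s + 2: h''(-1) = -12 < 0 ⇒ local maximum; h''(1) = 4 > 0 ⇒ local minimum; h''(2) = -6 < 0 ⇒ local maximum.
So the largest local maximum value is h(-1) = 7/6.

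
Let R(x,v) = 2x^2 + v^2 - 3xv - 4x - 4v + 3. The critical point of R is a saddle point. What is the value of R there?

99

∂R/∂x = 4x - 3v - 4 = 0 and ∂R/∂v = -3x + 2v - 4 = 0, so (x, v) = (-20, -28).
The Hessian has R_{xx} = 4, R_{vv} = 2, R_{xv} = -3, giving D = -1 < 0, so the point is a saddle point.
R(-20, -28) = 99.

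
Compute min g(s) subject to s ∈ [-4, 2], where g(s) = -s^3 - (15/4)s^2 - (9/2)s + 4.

Differentiating, g'(s) = -3s^2 - (15/2)s - 9/2; which vanishes at s = -3/2 and s = -1.
Compare values at every candidate in [-4, 2]: g(-4) = 26, g(-3/2) = 91/16, g(-1) = 23/4, g(2) = -28.
So the minimum is g(2) = -28.

-28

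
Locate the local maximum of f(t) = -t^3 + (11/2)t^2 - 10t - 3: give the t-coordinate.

2

Critical points: f'(t) = -3t^2 + 11t - 10 vanishes at t = 5/3, 2.
Second-derivative test with f''(t) = -6t + 11: f''(5/3) = 1 > 0 ⇒ local minimum; f''(2) = -1 < 0 ⇒ local maximum.
So the local maximum value is f(2) = -9.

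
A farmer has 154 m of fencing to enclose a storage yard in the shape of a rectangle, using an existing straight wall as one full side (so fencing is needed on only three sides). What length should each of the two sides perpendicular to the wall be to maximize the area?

77/2

Let the sides perpendicular to the wall have length x and the parallel side y, so 2x + y = 154 and the area is A = xy = x(154 − 2x).
A'(x) = 154 − 4x = 0 gives x = 77/2, and A''(x) = −4 < 0 confirms a maximum.
Then y = 154 − 2·77/2 = 77 and A = 5929/2.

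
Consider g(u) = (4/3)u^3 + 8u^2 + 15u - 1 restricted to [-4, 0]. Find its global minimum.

The derivative is 4u^2 + 16u + 15, which vanishes at u = -5/2 and u = -3/2.
Evaluating at the critical points and endpoints: g(-4) = -55/3,  g(-5/2) = -28/3,  g(-3/2) = -10,  g(0) = -1.
Hence the absolute minimum is -55/3 at u = -4.

-55/3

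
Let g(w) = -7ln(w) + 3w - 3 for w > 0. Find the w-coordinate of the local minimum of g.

7/3

g'(w) = -7/w + 3 = 0 gives w = 7/3.
g''(w) = 7/w², which is positive for w > 0, so this is a local minimum.
g(7/3) = -7·ln(7/3) + 7 - 3 ≈ -1.9311.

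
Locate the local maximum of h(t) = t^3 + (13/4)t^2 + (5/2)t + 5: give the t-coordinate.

h'(t) = 3t^2 + (13/2)t + 5/2 = 0 at t = -5/3, -1/2.
Since h''(t) = 6t + 13/2, we get h''(-5/3) = -7/2 < 0 ⇒ local maximum; h''(-1/2) = 7/2 > 0 ⇒ local minimum.
Thus h has its local maximum at t = -5/3, with value 565/108.

-5/3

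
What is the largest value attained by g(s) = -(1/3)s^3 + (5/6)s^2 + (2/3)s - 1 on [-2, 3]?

11/3

Differentiating, g'(s) = -s^2 + (5/3)s + 2/3; which vanishes at s = -1/3 and s = 2.
Candidates: g(-2) = 11/3,  g(-1/3) = -181/162,  g(2) = 1,  g(3) = -1/2.
So the maximum is g(-2) = 11/3.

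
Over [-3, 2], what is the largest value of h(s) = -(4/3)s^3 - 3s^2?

The derivative is -4s^2 - 6s, which vanishes at s = -3/2 and s = 0.
Candidates: h(-3) = 9, h(-3/2) = -9/4, h(0) = 0, h(2) = -68/3.
The maximum over the interval is 9, attained at s = -3.

9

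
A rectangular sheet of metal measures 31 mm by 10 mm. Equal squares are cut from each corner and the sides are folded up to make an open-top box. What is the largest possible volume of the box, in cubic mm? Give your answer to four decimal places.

With cut size x, the volume is V(x) = x(31 − 2x)(10 − 2x) for 0 < x < 5.
V'(x) = 12x^2 − 164x + 310. Setting V'(x) = 0 gives x ≈ 2.2659 (the root in (0, 5)).
V''(x) = 24x − 164 is negative there, so this is the maximum; V ≈ 327.9514.

327.9514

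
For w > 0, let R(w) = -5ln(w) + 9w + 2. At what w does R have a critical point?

R'(w) = -5/w + 9 = 0 gives w = 5/9.
R''(w) = 5/w², which is positive for w > 0, so this is a local minimum.
R(5/9) = -5·ln(5/9) + 5 + 2 ≈ 9.9389.

5/9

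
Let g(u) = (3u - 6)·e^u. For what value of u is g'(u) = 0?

g'(u) = 3·e^u + (3u - 6)·1·e^u = (3u - 3)·e^u. Since e^u > 0, the only critical point is u = 1.
g''(1) has the same sign as 3 > 0, so this is a local minimum.
g(1) = (-3)·e^(1) ≈ -8.1548.

1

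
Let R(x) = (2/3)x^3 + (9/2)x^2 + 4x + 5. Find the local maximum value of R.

Critical points: R'(x) = 2x^2 + 9x + 4 vanishes at x = -4, -1/2.
Since R''(x) = 4x + 9, we get R''(-4) = -7 < 0 ⇒ local maximum; R''(-1/2) = 7 > 0 ⇒ local minimum.
Thus R has its local maximum at x = -4, with value 55/3.

55/3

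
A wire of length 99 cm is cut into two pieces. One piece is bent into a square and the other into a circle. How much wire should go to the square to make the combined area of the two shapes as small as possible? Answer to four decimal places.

55.4498

Let x be the length used for the square. Square side x/4; circle radius (99−x)/(2π).
A(x) = (x/4)² + π·((99−x)/(2π))² = x²/16 + (99−x)²/(4π) for 0 ≤ x ≤ 99. A'(x) = x/8 − (99−x)/(2π) = 0 gives x = 4·99/(π+4) ≈ 55.4498.
A'' = 1/8 + 1/(2π) > 0, so this gives the minimum combined area; x ≈ 55.4498 cm to the square.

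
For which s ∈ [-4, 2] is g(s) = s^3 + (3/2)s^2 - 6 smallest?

The derivative is 3s^2 + 3s, which vanishes at s = -1 and s = 0.
Compare values at every candidate in [-4, 2]: g(-4) = -46,  g(-1) = -11/2,  g(0) = -6,  g(2) = 8.
Hence the absolute minimum is -46 at s = -4.

-4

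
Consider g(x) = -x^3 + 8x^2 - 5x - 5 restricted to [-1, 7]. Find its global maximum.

g'(x) = -3x^2 + 16x - 5, which vanishes at x = 1/3 and x = 5.
Evaluating at the critical points and endpoints: g(-1) = 9; g(1/3) = -157/27; g(5) = 45; g(7) = 9.
Hence the absolute maximum is 45 at x = 5.

45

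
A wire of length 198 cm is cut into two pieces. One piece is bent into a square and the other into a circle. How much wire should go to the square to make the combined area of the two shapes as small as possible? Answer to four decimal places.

Let x be the length used for the square. Square side x/4; circle radius (198−x)/(2π).
A(x) = (x/4)² + π·((198−x)/(2π))² = x²/16 + (198−x)²/(4π) for 0 ≤ x ≤ 198. A'(x) = x/8 − (198−x)/(2π) = 0 gives x = 4·198/(π+4) ≈ 110.8996.
A'' = 1/8 + 1/(2π) > 0, so this gives the minimum combined area; x ≈ 110.8996 cm to the square.

110.8996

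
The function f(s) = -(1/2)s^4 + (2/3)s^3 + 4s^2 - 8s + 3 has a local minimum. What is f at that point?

-5/6

f'(s) = -2s^3 + 2s^2 + 8s - 8 = 0 at s = -2, 1, 2.
f''(s) = -6s^2 + 4s + 8. f''(-2) = -24 < 0 ⇒ local maximum; f''(1) = 6 > 0 ⇒ local minimum; f''(2) = -8 < 0 ⇒ local maximum.
Thus f has its local minimum at s = 1, with value -5/6.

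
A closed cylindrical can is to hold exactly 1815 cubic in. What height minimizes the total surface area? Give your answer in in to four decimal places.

13.2209

With radius r and height h, πr²h = 1815 so h = 1815/(πr²), and S(r) = 2πr² + 2πrh = 2πr² + 2·1815/r.
S'(r) = 4πr − 2·1815/r² = 0 ⇒ r³ = 1815/(2π), so r ≈ 6.6105 and h = 2r ≈ 13.2209.
S''(r) = 4π + 4·1815/r³ > 0, so this is the minimum; S ≈ 823.6935.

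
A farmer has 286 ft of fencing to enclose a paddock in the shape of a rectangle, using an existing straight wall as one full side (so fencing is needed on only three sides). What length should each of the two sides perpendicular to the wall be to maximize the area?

143/2

Let the sides perpendicular to the wall have length x and the parallel side y, so 2x + y = 286 and the area is A = xy = x(286 − 2x).
A'(x) = 286 − 4x = 0 gives x = 143/2, and A''(x) = −4 < 0 confirms a maximum.
Then y = 286 − 2·143/2 = 143 and A = 20449/2.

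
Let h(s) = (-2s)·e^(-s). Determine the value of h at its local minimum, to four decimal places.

-0.7358

Differentiating with the product rule gives h'(s) = (2s - 2)·e^(-s). Since e^(-s) > 0, the only critical point is s = 1.
h''(1) has the same sign as 2 > 0, so this is a local minimum.
h(1) = (-2)·e^(-1) ≈ -0.7358.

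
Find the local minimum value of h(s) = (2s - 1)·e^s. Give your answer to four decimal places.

-1.2131

Differentiating with the product rule gives h'(s) = (2s + 1)·e^s. Since e^s > 0, the only critical point is s = -1/2.
h''(-1/2) has the same sign as 2 > 0, so this is a local minimum.
h(-1/2) = (-2)·e^(-1/2) ≈ -1.2131.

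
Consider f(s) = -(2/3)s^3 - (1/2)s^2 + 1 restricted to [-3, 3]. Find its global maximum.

Differentiating, f'(s) = -2s^2 - s; which vanishes at s = -1/2 and s = 0.
Evaluating at the critical points and endpoints: f(-3) = 29/2; f(-1/2) = 23/24; f(0) = 1; f(3) = -43/2.
Hence the absolute maximum is 29/2 at s = -3.

29/2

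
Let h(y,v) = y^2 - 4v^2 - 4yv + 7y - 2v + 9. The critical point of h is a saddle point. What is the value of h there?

∂h/∂y = 2y - 4v + 7 = 0 and ∂h/∂v = -4y - 8v - 2 = 0, so (y, v) = (-2, 3/4).
The Hessian has h_{yy} = 2, h_{vv} = -8, h_{yv} = -4, giving D = -32 < 0, so the point is a saddle point.
h(-2, 3/4) = 5/4.

5/4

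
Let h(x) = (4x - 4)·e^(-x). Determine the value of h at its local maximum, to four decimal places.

Differentiating with the product rule gives h'(x) = (-4x + 8)·e^(-x). Since e^(-x) > 0, the only critical point is x = 2.
h''(2) has the same sign as -4 < 0, so this is a local maximum.
h(2) = (4)·e^(-2) ≈ 0.5413.

0.5413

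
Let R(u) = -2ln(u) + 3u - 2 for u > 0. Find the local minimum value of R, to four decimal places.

0.8109

R'(u) = -2/u + 3 = 0 gives u = 2/3.
R''(u) = 2/u², which is positive for u > 0, so this is a local minimum.
R(2/3) = -2·ln(2/3) + 2 - 2 ≈ 0.8109.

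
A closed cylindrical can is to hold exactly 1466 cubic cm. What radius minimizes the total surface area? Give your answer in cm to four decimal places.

With radius r and height h, πr²h = 1466 so h = 1466/(πr²), and S(r) = 2πr² + 2πrh = 2πr² + 2·1466/r.
S'(r) = 4πr − 2·1466/r² = 0 ⇒ r³ = 1466/(2π), so r ≈ 6.1563 and h = 2r ≈ 12.3126.
S''(r) = 4π + 4·1466/r³ > 0, so this is the minimum; S ≈ 714.3930.

6.1563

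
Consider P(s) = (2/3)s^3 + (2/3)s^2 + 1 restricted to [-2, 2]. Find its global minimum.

P'(s) = 2s^2 + (4/3)s, which vanishes at s = -2/3 and s = 0.
Candidates: P(-2) = -5/3,  P(-2/3) = 89/81,  P(0) = 1,  P(2) = 9.
The minimum over the interval is -5/3, attained at s = -2.

-5/3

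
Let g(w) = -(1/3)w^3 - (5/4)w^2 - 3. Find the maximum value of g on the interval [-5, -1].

The derivative is -w^2 - (5/2)w, whose only zero in [-5, -1] is w = -5/2.
Candidates: g(-5) = 89/12,  g(-5/2) = -269/48,  g(-1) = -47/12.
So the maximum is g(-5) = 89/12.

89/12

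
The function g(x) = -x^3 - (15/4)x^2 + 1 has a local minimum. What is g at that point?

Critical points: g'(x) = -3x^2 - (15/2)x vanishes at x = -5/2, 0.
Second-derivative test with g''(x) = -6x - 15/2: g''(-5/2) = 15/2 > 0 ⇒ local minimum; g''(0) = -15/2 < 0 ⇒ local maximum.
So the local minimum value is g(-5/2) = -109/16.

-109/16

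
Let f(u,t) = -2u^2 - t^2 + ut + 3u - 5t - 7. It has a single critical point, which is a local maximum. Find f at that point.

∂f/∂u = -4u + t + 3 = 0 and ∂f/∂t = u - 2t - 5 = 0, so (u, t) = (1/7, -17/7).
The Hessian has f_{uu} = -4, f_{tt} = -2, f_{ut} = 1, giving D = 7 > 0 with f_{uu} < 0, so the point is a local maximum.
f(1/7, -17/7) = -5/7.

-5/7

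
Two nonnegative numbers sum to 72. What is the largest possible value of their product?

With x + y = 72, the product is P(x) = x(72 − x).
P'(x) = 72 − 2x = 0 gives x = 36; P'' = −2 < 0, so this is the maximum.
P = 36·36 = 1296.

1296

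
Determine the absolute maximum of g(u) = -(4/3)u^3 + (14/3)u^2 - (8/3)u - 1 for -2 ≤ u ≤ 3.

The derivative is -4u^2 + (28/3)u - 8/3, which vanishes at u = 1/3 and u = 2.
Compare values at every candidate in [-2, 3]: g(-2) = 101/3,  g(1/3) = -115/81,  g(2) = 5/3,  g(3) = -3.
The maximum over the interval is 101/3, attained at u = -2.

101/3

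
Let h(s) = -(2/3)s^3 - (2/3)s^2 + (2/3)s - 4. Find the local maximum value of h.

-314/81

h'(s) = -2s^2 - (4/3)s + 2/3. Setting h'(s) = 0 gives s ∈ {-1, 1/3}.
Since h''(s) = -4s - 4/3, we get h''(-1) = 8/3 > 0 ⇒ local minimum; h''(1/3) = -8/3 < 0 ⇒ local maximum.
Thus h has its local maximum at s = 1/3, with value -314/81.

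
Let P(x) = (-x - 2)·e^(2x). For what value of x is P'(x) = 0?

-5/2

P'(x) = (-1)·e^(2x) + (-x - 2)·2·e^(2x) = (-2x - 5)·e^(2x). Since e^(2x) > 0, the only critical point is x = -5/2.
P''(-5/2) has the same sign as -2 < 0, so this is a local maximum.
P(-5/2) = (1/2)·e^(-5) ≈ 0.0034.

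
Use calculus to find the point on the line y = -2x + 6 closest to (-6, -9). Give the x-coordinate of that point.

Minimize D(x)^2 = (x + 6)^2 + (-2x + 15)^2.
d/dx[D^2] = 2(x + 6) + 2·(-2)·(-2x + 15) = 0 ⇒ x = 24/5.
Then y = -18/5 and the distance is √(729/5) ≈ 12.0748.

24/5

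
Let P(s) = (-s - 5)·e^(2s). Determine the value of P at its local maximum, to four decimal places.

P'(s) = (-1)·e^(2s) + (-s - 5)·2·e^(2s) = (-2s - 11)·e^(2s). Since e^(2s) > 0, the only critical point is s = -11/2.
P''(-11/2) has the same sign as -2 < 0, so this is a local maximum.
P(-11/2) = (1/2)·e^(-11) ≈ 0.0000.

0.0000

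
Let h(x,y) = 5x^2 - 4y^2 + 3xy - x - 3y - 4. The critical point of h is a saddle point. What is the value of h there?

-324/89

∂h/∂x = 10x + 3y - 1 = 0 and ∂h/∂y = 3x - 8y - 3 = 0, so (x, y) = (17/89, -27/89).
The Hessian has h_{xx} = 10, h_{yy} = -8, h_{xy} = 3, giving D = -89 < 0, so the point is a saddle point.
h(17/89, -27/89) = -324/89.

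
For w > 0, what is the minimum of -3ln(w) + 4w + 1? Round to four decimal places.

P'(w) = -3/w + 4 = 0 gives w = 3/4.
P''(w) = 3/w², which is positive for w > 0, so this is a local minimum.
P(3/4) = -3·ln(3/4) + 3 + 1 ≈ 4.8630.

4.8630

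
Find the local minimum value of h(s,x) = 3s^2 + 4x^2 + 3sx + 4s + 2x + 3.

∂h/∂s = 6s + 3x + 4 = 0 and ∂h/∂x = 3s + 8x + 2 = 0, so (s, x) = (-2/3, 0).
The Hessian has h_{ss} = 6, h_{xx} = 8, h_{sx} = 3, giving D = 39 > 0 with h_{ss} > 0, so the point is a local minimum.
h(-2/3, 0) = 5/3.

5/3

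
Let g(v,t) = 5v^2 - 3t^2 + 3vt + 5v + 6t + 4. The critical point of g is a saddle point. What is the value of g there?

97/23

∂g/∂v = 10v + 3t + 5 = 0 and ∂g/∂t = 3v - 6t + 6 = 0, so (v, t) = (-16/23, 15/23).
The Hessian has g_{vv} = 10, g_{tt} = -6, g_{vt} = 3, giving D = -69 < 0, so the point is a saddle point.
g(-16/23, 15/23) = 97/23.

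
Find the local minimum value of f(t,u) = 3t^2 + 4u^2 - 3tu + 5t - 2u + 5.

113/39

∂f/∂t = 6t - 3u + 5 = 0 and ∂f/∂u = -3t + 8u - 2 = 0, so (t, u) = (-34/39, -1/13).
The Hessian has f_{tt} = 6, f_{uu} = 8, f_{tu} = -3, giving D = 39 > 0 with f_{tt} > 0, so the point is a local minimum.
f(-34/39, -1/13) = 113/39.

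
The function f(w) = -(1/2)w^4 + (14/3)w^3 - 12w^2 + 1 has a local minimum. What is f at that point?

-43/2

f'(w) = -2w^3 + 14w^2 - 24w = 0 at w = 0, 3, 4.
f''(w) = -6w^2 + 28w - 24. f''(0) = -24 < 0 ⇒ local maximum; f''(3) = 6 > 0 ⇒ local minimum; f''(4) = -8 < 0 ⇒ local maximum.
So the local minimum value is f(3) = -43/2.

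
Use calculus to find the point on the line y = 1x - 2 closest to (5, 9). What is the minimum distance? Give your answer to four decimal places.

4.2426

Minimize D(x)^2 = (x - 5)^2 + (x - 11)^2.
d/dx[D^2] = 2(x - 5) + 2·1·(x - 11) = 0 ⇒ x = 8.
Then y = 6 and the distance is √(18) ≈ 4.2426.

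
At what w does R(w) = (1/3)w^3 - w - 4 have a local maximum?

R'(w) = w^2 - 1 = 0 at w = -1, 1.
Since R''(w) = 2w, we get R''(-1) = -2 < 0 ⇒ local maximum; R''(1) = 2 > 0 ⇒ local minimum.
Thus R has its local maximum at w = -1, with value -10/3.

-1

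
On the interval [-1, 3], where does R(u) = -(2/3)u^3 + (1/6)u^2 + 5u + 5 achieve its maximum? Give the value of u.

R'(u) = -2u^2 + (1/3)u + 5, whose only zero in [-1, 3] is u = 5/3.
Compare values at every candidate in [-1, 3]: R(-1) = 5/6; R(5/3) = 1735/162; R(3) = 7/2.
So the maximum is R(5/3) = 1735/162.

5/3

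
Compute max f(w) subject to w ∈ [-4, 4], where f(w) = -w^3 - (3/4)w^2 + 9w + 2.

The derivative is -3w^2 - (3/2)w + 9, which vanishes at w = -2 and w = 3/2.
Evaluating at the critical points and endpoints: f(-4) = 18; f(-2) = -11; f(3/2) = 167/16; f(4) = -38.
Hence the absolute maximum is 18 at w = -4.

18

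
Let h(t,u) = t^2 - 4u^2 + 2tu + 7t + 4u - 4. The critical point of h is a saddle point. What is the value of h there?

-79/5

∂h/∂t = 2t + 2u + 7 = 0 and ∂h/∂u = 2t - 8u + 4 = 0, so (t, u) = (-16/5, -3/10).
The Hessian has h_{tt} = 2, h_{uu} = -8, h_{tu} = 2, giving D = -20 < 0, so the point is a saddle point.
h(-16/5, -3/10) = -79/5.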